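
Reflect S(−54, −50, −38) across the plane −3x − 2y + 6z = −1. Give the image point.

(-348/7, -330/7, -326/7)

n = (−3, −2, 6), |n|² = 49, n·S − (-1) = 35, so t = 35/49 = 5/7.
Foot F = S − (5/7)·n = (−363/7, −340/7, −296/7); the reflection is 2F − S = (−348/7, −330/7, −326/7).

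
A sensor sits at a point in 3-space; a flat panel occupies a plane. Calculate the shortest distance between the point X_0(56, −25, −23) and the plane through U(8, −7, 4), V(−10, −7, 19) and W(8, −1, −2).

UV = (−18, 0, 15) and UW = (0, 6, −6), so a normal is n = UV × UW = (−90, −108, −108).
Then n·(56, −25, −23) − (−396) = 540.
|n| = √(8100 + 11664 + 11664) = 18√97, so the distance is |540|/(18√97) = 30√97/97.

30√97/97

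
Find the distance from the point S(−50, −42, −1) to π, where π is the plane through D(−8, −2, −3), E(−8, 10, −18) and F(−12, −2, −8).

DE = (0, 12, −15) and DF = (−4, 0, −5), so a normal is n = DE × DF = (−60, 60, 48).
n = (−60, 60, 48); n·P − 216 = 216; |n| = 12√66; distance = 216/(12√66) = 3√66/11.

3√66/11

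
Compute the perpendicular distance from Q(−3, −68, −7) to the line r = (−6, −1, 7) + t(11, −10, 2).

Direction vector d = (11, −10, 2).
AP = (3, −67, −14); AP·d = 675, |AP|² = 4694, |d|² = 225.
distance² = |AP|² − (AP·d)²/|d|² = 4694 − 455625/225 = 2669, so the distance is √2669.

√2669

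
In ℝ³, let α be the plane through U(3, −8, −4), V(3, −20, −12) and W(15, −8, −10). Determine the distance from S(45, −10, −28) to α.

10√61/61

UV = (0, −12, −8) and UW = (12, 0, −6), so a normal is n = UV × UW = (72, −96, 144).
Then n·(45, −10, −28) − 408 = −240.
|n| = √(5184 + 9216 + 20736) = 24√61, so the distance is |-240|/(24√61) = 10√61/61.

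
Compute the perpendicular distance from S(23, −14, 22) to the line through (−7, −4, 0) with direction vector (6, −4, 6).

Direction vector d = (6, −4, 6).
AP = (30, −10, 22), and AP × d = (28, −48, −60).
|AP × d|² = 6688 and |d|² = 88, so the distance is √(6688/88) = √76 = 2√19.

2√19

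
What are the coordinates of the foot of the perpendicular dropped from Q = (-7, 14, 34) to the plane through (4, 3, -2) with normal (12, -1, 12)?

(-19, 15, 22)

The perpendicular from Q has direction n = (12, -1, 12): r = (-7, 14, 34) + μ(12, -1, 12).
Substitute into the plane: n·(Q + μn) = 21 gives 310 + 289μ = 21, so μ = -1.
Foot = (-7, 14, 34) + (-1)·(12, -1, 12) = (-19, 15, 22).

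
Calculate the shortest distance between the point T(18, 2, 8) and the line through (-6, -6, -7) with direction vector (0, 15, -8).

√865

Direction vector d = (0, 15, -8).
AP = (24, 8, 15); AP·d = 0, |AP|² = 865, |d|² = 289.
distance² = |AP|² − (AP·d)²/|d|² = 865 − 0/289 = 865, so the distance is √865.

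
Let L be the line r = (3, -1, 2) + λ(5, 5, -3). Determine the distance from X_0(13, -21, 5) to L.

Direction vector d = (5, 5, -3).
AP = (10, -20, 3); AP·d = -59, |AP|² = 509, |d|² = 59.
distance² = |AP|² − (AP·d)²/|d|² = 509 − 3481/59 = 450, so the distance is 15√2.

15√2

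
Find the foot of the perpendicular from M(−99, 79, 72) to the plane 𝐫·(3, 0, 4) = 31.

The perpendicular from M has direction n = (3, 0, 4): r = (−99, 79, 72) + t(3, 0, 4).
Substitute into the plane: n·(M + tn) = 31 gives -9 + 25t = 31, so t = 8/5.
Foot = (−99, 79, 72) + (8/5)·(3, 0, 4) = (−471/5, 79, 392/5).

(-471/5, 79, 392/5)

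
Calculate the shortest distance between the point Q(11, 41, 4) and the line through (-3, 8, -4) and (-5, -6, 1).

√449

A direction vector is d = (-2, -14, 5).
AP = (14, 33, 8), and AP × d = (277, -86, -130).
|AP × d|² = 101025 and |d|² = 225, so the distance is √(101025/225) = √449.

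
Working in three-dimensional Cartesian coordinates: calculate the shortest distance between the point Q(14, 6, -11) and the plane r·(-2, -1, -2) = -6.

2

d = |(-2)·14 + (-1)·6 + (-2)·(-11) − (-6)| / √(4 + 1 + 4) = |-6| / 3 = 2.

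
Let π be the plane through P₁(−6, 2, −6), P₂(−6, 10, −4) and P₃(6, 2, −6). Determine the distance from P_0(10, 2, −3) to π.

P₁P₂ = (0, 8, 2) and P₁P₃ = (12, 0, 0), so a normal is n = P₁P₂ × P₁P₃ = (0, 24, −96).
Then n·(10, 2, −3) − 624 = −288.
|n| = √(0 + 576 + 9216) = 24√17, so the distance is |-288|/(24√17) = 12√17/17.

12/√17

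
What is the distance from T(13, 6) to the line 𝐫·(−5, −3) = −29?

The normal to the line is n = (−5, −3) with |n| = √34.
|n·T − (-29)| = |-83 − (-29)| = 54, so the distance is 54/√34.

27√34/17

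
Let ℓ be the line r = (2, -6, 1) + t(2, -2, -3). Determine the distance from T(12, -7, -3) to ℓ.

Direction vector d = (2, -2, -3).
AP = (10, -1, -4); AP·d = 34, |AP|² = 117, |d|² = 17.
distance² = |AP|² − (AP·d)²/|d|² = 117 − 1156/17 = 49, so the distance is 7.

7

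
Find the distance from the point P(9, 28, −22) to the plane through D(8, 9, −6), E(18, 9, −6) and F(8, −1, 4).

DE = (10, 0, 0) and DF = (0, −10, 10), so a normal is n = DE × DF = (0, −100, −100).
d = |(-100)·28 + (-100)·(-22) − (-300)| / √(0 + 10000 + 10000) = |-300| / (100√2) = 3√2/2.

3√2/2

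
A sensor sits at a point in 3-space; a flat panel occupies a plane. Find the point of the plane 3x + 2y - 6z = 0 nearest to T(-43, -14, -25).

(-298/7, -96/7, -181/7)

The perpendicular from T has direction n = (3, 2, -6): r = (-43, -14, -25) + t(3, 2, -6).
Substitute into the plane: n·(T + tn) = 0 gives -7 + 49t = 0, so t = 1/7.
Foot = (-43, -14, -25) + (1/7)·(3, 2, -6) = (-298/7, -96/7, -181/7).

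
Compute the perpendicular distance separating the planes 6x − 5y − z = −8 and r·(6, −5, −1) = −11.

Both planes have normal n = (6, −5, −1), |n| = √62. Any point on the first plane is at distance |(-11) − (-8)|/|n| = 3/√62 from the second.

3√62/62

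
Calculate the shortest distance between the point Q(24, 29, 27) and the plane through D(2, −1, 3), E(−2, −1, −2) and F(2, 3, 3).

DE = (−4, 0, −5) and DF = (0, 4, 0), so a normal is n = DE × DF = (20, 0, −16).
Then n·(24, 29, 27) − (−8) = 56.
|n| = √(400 + 0 + 256) = 4√41, so the distance is |56|/(4√41) = 14√41/41.

14√41/41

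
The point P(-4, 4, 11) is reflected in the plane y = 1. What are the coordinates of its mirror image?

n = (0, 1, 0), |n|² = 1, n·P − 1 = 3, so t = 3/1 = 3.
Foot F = P − 3·n = (-4, 1, 11); the reflection is 2F − P = (-4, -2, 11).

(-4, -2, 11)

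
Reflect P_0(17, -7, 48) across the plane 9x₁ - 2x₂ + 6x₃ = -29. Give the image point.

(-55, 9, 0)

With n = (9, -2, 6), the signed offset is (n·P_0 − (-29))/|n|² = 484/121 = 4.
P_0' = P_0 − 2t·n = (17, -7, 48) − 8·(9, -2, 6) = (-55, 9, 0).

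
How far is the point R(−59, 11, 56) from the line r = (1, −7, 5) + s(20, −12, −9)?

30

Direction vector d = (20, −12, −9).
AP = (−60, 18, 51); AP·d = -1875, |AP|² = 6525, |d|² = 625.
distance² = |AP|² − (AP·d)²/|d|² = 6525 − 3515625/625 = 900, so the distance is 30.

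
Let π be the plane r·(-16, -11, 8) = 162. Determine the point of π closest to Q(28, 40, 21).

(-4, 18, 37)

The perpendicular from Q has direction n = (-16, -11, 8): r = (28, 40, 21) + λ(-16, -11, 8).
Substitute into the plane: n·(Q + λn) = 162 gives -720 + 441λ = 162, so λ = 2.
Foot = (28, 40, 21) + 2·(-16, -11, 8) = (-4, 18, 37).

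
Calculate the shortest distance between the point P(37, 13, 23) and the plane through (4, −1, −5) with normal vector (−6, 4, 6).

13√22/22

The plane has equation n·(r − (4, −1, −5)) = 0, i.e. n·r = -58.
d = |(-6)·37 + 4·13 + 6·23 − (-58)| / √(36 + 16 + 36) = |26| / (2√22) = 13/√22.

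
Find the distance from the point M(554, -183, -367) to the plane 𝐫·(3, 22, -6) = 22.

8

Normal vector n = (3, 22, -6), and n·(554, -183, -367) - 22 = -184.
|n| = √(9 + 484 + 36) = 23, so the distance is |-184|/23 = 8.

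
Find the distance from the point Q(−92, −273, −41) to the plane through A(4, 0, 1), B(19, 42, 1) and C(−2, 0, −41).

AB = (15, 42, 0) and AC = (−6, 0, −42), so a normal is n = AB × AC = (−1764, 630, 252).
n = (−1764, 630, 252); n·P − (-6804) = -13230; |n| = 1890; distance = 13230/1890 = 7.

7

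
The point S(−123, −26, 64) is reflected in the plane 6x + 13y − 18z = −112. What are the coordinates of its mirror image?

(-75, 78, -80)

With n = (6, 13, −18), the signed offset is (n·S − (-112))/|n|² = -2116/529 = -4.
S' = S − 2t·n = (−123, −26, 64) − (-8)·(6, 13, −18) = (−75, 78, −80).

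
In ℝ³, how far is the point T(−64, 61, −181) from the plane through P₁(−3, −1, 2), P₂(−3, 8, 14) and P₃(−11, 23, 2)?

5

P₁P₂ = (0, 9, 12) and P₁P₃ = (−8, 24, 0), so a normal is n = P₁P₂ × P₁P₃ = (−288, −96, 72).
n = (−288, −96, 72); n·P − 1104 = -1560; |n| = 312; distance = 1560/312 = 5.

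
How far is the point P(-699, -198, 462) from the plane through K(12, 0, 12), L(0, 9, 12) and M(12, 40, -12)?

9

KL = (-12, 9, 0) and KM = (0, 40, -24), so a normal is n = KL × KM = (-216, -288, -480).
n = (-216, -288, -480); n·P − (-8352) = -5400; |n| = 600; distance = 5400/600 = 9.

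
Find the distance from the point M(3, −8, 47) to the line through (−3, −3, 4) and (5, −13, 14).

A direction vector is d = (8, −10, 10).
AP = (6, −5, 43); AP·d = 528, |AP|² = 1910, |d|² = 264.
distance² = |AP|² − (AP·d)²/|d|² = 1910 − 278784/264 = 854, so the distance is √854.

√854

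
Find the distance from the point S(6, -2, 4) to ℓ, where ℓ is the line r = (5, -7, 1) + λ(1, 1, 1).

2√2

Direction vector d = (1, 1, 1).
AP = (1, 5, 3), and AP × d = (2, 2, -4).
|AP × d|² = 24 and |d|² = 3, so the distance is √(24/3) = √8 = 2√2.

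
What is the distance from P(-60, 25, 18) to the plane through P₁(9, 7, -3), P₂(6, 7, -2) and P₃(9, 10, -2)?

24√11/11

P₁P₂ = (-3, 0, 1) and P₁P₃ = (0, 3, 1), so a normal is n = P₁P₂ × P₁P₃ = (-3, 3, -9).
n = (-3, 3, -9); n·P − 21 = 72; |n| = 3√11; distance = 72/(3√11) = 24/√11.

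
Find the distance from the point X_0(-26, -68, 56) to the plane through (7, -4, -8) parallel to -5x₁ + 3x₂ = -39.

27/√34

Parallel planes share the normal n = (-5, 3, 0); since (7, -4, -8) lies on the plane, its equation is -5x₁ + 3x₂ = -47.
Then n·(-26, -68, 56) - (-47) = -27.
|n| = √(25 + 9 + 0) = √34, so the distance is |-27|/√34 = 27√34/34.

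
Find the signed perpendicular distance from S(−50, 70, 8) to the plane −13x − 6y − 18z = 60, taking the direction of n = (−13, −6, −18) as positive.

26/23

n·S − 60 = 26.
|n| = 23, so the signed distance is 26/23.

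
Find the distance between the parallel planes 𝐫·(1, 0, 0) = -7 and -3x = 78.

Divide the second equation by -3 to match normals: x = -26.
Both planes have normal n = (1, 0, 0), |n| = 1. Any point on the first plane is at distance |(-26) − (-7)|/|n| = 19/1 = 19 from the second.

19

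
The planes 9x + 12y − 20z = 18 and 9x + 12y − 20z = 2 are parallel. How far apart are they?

16/25

With common normal n = (9, 12, −20) (|n| = 25), the distance is |18 − 2|/|n| = 16/25.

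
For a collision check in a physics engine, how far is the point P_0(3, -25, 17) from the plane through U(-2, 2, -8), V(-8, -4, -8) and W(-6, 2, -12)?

7√3/3

UV = (-6, -6, 0) and UW = (-4, 0, -4), so a normal is n = UV × UW = (24, -24, -24).
n = (24, -24, -24); n·P − 96 = 168; |n| = 24√3; distance = 168/(24√3) = 7/√3.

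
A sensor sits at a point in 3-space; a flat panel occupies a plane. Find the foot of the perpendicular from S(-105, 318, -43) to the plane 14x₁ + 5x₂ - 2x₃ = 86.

(-1687/15, 946/3, -629/15)

n = (14, 5, -2), |n|² = 225, and n·S − 86 = 120.
t = 120/225 = 8/15, so the foot is S − t·n = (-105, 318, -43) − (8/15)·(14, 5, -2) = (-1687/15, 946/3, -629/15).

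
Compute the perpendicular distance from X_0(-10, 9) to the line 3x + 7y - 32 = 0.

1/√58

The normal to the line is n = (3, 7) with |n| = √58.
|n·X_0 − 32| = |33 − 32| = 1, so the distance is 1/√58 = √58/58.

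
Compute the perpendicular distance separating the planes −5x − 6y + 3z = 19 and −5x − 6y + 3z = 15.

Both planes have normal n = (−5, −6, 3), |n| = √70. Any point on the first plane is at distance |15 − 19|/|n| = 4/√70 from the second.

2√70/35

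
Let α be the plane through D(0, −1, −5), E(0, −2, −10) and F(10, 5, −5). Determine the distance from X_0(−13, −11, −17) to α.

√35/35

DE = (0, −1, −5) and DF = (10, 6, 0), so a normal is n = DE × DF = (30, −50, 10).
n = (30, −50, 10); n·P − 0 = -10; |n| = 10√35; distance = 10/(10√35) = √35/35.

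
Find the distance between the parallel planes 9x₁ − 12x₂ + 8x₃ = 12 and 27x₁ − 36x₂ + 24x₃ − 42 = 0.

2/17

Divide the second equation by 3 to match normals: 9x₁ − 12x₂ + 8x₃ = 14.
With common normal n = (9, −12, 8) (|n| = 17), the distance is |12 − 14|/|n| = 2/17.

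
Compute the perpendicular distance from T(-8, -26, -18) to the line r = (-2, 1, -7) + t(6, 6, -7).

Direction vector d = (6, 6, -7).
AP = (-6, -27, -11); AP·d = -121, |AP|² = 886, |d|² = 121.
distance² = |AP|² − (AP·d)²/|d|² = 886 − 14641/121 = 765, so the distance is 3√85.

3√85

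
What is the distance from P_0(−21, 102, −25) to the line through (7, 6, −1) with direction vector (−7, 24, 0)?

24

Direction vector d = (−7, 24, 0).
AP = (−28, 96, −24); AP·d = 2500, |AP|² = 10576, |d|² = 625.
distance² = |AP|² − (AP·d)²/|d|² = 10576 − 6250000/625 = 576, so the distance is 24.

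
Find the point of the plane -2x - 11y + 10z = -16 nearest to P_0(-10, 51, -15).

(-16, 18, 15)

n = (-2, -11, 10), |n|² = 225, and n·P_0 − (-16) = -675.
t = -675/225 = -3, so the foot is P_0 − t·n = (-10, 51, -15) − (-3)·(-2, -11, 10) = (-16, 18, 15).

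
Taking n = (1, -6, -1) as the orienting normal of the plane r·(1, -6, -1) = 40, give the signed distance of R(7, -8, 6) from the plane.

n·R − 40 = 9.
|n| = √38, so the signed distance is 9√38/38.

9√38/38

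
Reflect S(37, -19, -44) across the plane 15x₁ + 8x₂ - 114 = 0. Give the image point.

With n = (15, 8, 0), the signed offset is (n·S − 114)/|n|² = 289/289 = 1.
S' = S − 2t·n = (37, -19, -44) − 2·(15, 8, 0) = (7, -35, -44).

(7, -35, -44)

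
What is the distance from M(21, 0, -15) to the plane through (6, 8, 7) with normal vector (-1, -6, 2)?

The plane has equation n·(r − (6, 8, 7)) = 0, i.e. n·r = -40.
d = |(-1)·21 + (-6)·0 + 2·(-15) − (-40)| / √(1 + 36 + 4) = |-11| / √41 = 11/√41.

11/√41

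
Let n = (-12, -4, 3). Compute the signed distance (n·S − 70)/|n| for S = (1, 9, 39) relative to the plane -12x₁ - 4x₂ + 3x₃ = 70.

-1/13

n·S − 70 = -1.
|n| = 13, so the signed distance is -1/13.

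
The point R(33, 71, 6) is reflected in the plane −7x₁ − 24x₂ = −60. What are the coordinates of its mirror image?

(-9, -73, 6)

n = (−7, −24, 0), |n|² = 625, n·R − (-60) = -1875, so t = -1875/625 = -3.
Foot F = R − (-3)·n = (12, −1, 6); the reflection is 2F − R = (−9, −73, 6).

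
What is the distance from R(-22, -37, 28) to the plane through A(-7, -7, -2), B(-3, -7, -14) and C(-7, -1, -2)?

3√10/2

AB = (4, 0, -12) and AC = (0, 6, 0), so a normal is n = AB × AC = (72, 0, 24).
n = (72, 0, 24); n·P − (-552) = -360; |n| = 24√10; distance = 360/(24√10) = 3√10/2.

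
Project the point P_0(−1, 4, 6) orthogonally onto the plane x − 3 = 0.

(3, 4, 6)

The perpendicular from P_0 has direction n = (1, 0, 0): r = (−1, 4, 6) + μ(1, 0, 0).
Substitute into the plane: n·(P_0 + μn) = 3 gives -1 + 1μ = 3, so μ = 4.
Foot = (−1, 4, 6) + 4·(1, 0, 0) = (3, 4, 6).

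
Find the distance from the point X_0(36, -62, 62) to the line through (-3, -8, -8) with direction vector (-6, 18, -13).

3√97

Direction vector d = (-6, 18, -13).
AP = (39, -54, 70), and AP × d = (-558, 87, 378).
|AP × d|² = 461817 and |d|² = 529, so the distance is √(461817/529) = √873 = 3√97.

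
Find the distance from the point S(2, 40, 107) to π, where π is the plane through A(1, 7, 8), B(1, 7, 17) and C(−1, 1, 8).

AB = (0, 0, 9) and AC = (−2, −6, 0), so a normal is n = AB × AC = (54, −18, 0).
Then n·(2, 40, 107) − (−72) = −540.
|n| = √(2916 + 324 + 0) = 18√10, so the distance is |-540|/(18√10) = 3√10.

3√10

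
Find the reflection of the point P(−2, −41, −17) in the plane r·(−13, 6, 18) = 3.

(-28, -29, 19)

With n = (−13, 6, 18), the signed offset is (n·P − 3)/|n|² = -529/529 = -1.
P' = P − 2t·n = (−2, −41, −17) − (-2)·(−13, 6, 18) = (−28, −29, 19).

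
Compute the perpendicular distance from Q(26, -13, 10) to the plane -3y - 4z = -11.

2

d = |(-3)·(-13) + (-4)·10 − (-11)| / √(0 + 9 + 16) = |10| / 5 = 2.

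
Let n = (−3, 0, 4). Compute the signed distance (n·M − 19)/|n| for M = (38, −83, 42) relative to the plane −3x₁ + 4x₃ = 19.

7

n·M − 19 = 35.
|n| = 5, so the signed distance is 35/5 = 7.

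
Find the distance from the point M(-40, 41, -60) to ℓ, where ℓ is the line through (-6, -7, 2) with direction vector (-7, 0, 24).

2√1201

Direction vector d = (-7, 0, 24).
AP = (-34, 48, -62); AP·d = -1250, |AP|² = 7304, |d|² = 625.
distance² = |AP|² − (AP·d)²/|d|² = 7304 − 1562500/625 = 4804, so the distance is 2√1201.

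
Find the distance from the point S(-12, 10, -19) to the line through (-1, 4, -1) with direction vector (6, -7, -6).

Direction vector d = (6, -7, -6).
AP = (-11, 6, -18); AP·d = 0, |AP|² = 481, |d|² = 121.
distance² = |AP|² − (AP·d)²/|d|² = 481 − 0/121 = 481, so the distance is √481.

√481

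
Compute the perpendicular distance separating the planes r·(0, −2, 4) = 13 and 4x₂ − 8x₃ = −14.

Divide the second equation by -2 to match normals: −2x₂ + 4x₃ = 7.
Both planes have normal n = (0, −2, 4), |n| = 2√5. Any point on the first plane is at distance |7 − 13|/|n| = 6/(2√5) = 3/√5 from the second.

3/√5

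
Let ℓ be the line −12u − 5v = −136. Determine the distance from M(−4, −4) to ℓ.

d = |(-12)·(-4) + (-5)·(-4) − (-136)| / √(144 + 25) = |204|/13 = 204/13.

204/13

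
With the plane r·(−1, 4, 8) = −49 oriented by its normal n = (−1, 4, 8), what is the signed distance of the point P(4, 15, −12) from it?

1

n·P − (-49) = 9.
|n| = 9, so the signed distance is 9/9 = 1.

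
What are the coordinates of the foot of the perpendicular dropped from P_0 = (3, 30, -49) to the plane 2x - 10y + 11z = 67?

(11, -10, -5)

The perpendicular from P_0 has direction n = (2, -10, 11): r = (3, 30, -49) + λ(2, -10, 11).
Substitute into the plane: n·(P_0 + λn) = 67 gives -833 + 225λ = 67, so λ = 4.
Foot = (3, 30, -49) + 4·(2, -10, 11) = (11, -10, -5).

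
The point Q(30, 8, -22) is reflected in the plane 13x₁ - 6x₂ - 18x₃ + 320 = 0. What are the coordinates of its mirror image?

With n = (13, -6, -18), the signed offset is (n·Q − (-320))/|n|² = 1058/529 = 2.
Q' = Q − 2t·n = (30, 8, -22) − 4·(13, -6, -18) = (-22, 32, 50).

(-22, 32, 50)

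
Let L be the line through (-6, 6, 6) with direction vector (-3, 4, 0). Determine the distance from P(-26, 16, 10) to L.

Direction vector d = (-3, 4, 0).
AP = (-20, 10, 4); AP·d = 100, |AP|² = 516, |d|² = 25.
distance² = |AP|² − (AP·d)²/|d|² = 516 − 10000/25 = 116, so the distance is 2√29.

2√29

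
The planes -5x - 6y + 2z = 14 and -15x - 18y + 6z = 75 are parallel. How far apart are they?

11√65/65

Divide the second equation by 3 to match normals: -5x - 6y + 2z = 25.
With common normal n = (-5, -6, 2) (|n| = √65), the distance is |14 − 25|/|n| = 11/√65.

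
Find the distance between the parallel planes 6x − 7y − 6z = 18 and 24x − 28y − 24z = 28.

1

Divide the second equation by 4 to match normals: 6x − 7y − 6z = 7.
Both planes have normal n = (6, −7, −6), |n| = 11. Any point on the first plane is at distance |7 − 18|/|n| = 11/11 = 1 from the second.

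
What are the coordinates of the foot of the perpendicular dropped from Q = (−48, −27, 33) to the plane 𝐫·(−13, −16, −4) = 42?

(-22, 5, 41)

n = (−13, −16, −4), |n|² = 441, and n·Q − 42 = 882.
t = 882/441 = 2, so the foot is Q − t·n = (−48, −27, 33) − 2·(−13, −16, −4) = (−22, 5, 41).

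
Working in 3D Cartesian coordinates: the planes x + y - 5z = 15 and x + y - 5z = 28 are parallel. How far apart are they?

Both planes have normal n = (1, 1, -5), |n| = 3√3. Any point on the first plane is at distance |28 − 15|/|n| = 13/(3√3) = 13√3/9 from the second.

13√3/9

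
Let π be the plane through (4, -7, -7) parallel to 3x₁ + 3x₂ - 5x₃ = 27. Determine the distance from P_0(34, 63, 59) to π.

30√43/43

Parallel planes share the normal n = (3, 3, -5); since (4, -7, -7) lies on the plane, its equation is 3x₁ + 3x₂ - 5x₃ = 26.
Then n·(34, 63, 59) - 26 = -30.
|n| = √(9 + 9 + 25) = √43, so the distance is |-30|/√43 = 30√43/43.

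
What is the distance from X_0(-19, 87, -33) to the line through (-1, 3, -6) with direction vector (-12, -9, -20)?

Direction vector d = (-12, -9, -20).
AP = (-18, 84, -27), and AP × d = (-1923, -36, 1170).
|AP × d|² = 5068125 and |d|² = 625, so the distance is √(5068125/625) = √8109 = 3√901.

3√901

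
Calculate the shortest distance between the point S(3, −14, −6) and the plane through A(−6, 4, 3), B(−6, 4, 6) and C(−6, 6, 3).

9

AB = (0, 0, 3) and AC = (0, 2, 0), so a normal is n = AB × AC = (−6, 0, 0).
d = |(-6)·3 − 36| / √(36 + 0 + 0) = |-54| / 6 = 9.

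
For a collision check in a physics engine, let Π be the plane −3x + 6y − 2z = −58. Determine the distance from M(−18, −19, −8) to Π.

2

Normal vector n = (−3, 6, −2), and n·(−18, −19, −8) − (−58) = 14.
|n| = √(9 + 36 + 4) = 7, so the distance is |14|/7 = 2.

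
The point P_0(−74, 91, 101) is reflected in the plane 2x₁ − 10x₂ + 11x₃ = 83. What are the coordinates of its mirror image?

(-1102/15, 265/3, 1559/15)

n = (2, −10, 11), |n|² = 225, n·P_0 − 83 = -30, so t = -30/225 = -2/15.
Foot F = P_0 − (-2/15)·n = (−1106/15, 269/3, 1537/15); the reflection is 2F − P_0 = (−1102/15, 265/3, 1559/15).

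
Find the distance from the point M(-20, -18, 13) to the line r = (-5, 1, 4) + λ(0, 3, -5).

19

Direction vector d = (0, 3, -5).
AP = (-15, -19, 9), and AP × d = (68, -75, -45).
|AP × d|² = 12274 and |d|² = 34, so the distance is √(12274/34) = √361 = 19.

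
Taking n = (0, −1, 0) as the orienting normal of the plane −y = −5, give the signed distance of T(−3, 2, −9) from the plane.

n·T − (-5) = 3.
|n| = 1, so the signed distance is 3/1 = 3.

3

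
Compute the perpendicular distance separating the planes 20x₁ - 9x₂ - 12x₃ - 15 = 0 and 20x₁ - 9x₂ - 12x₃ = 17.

2/25

Both planes have normal n = (20, -9, -12), |n| = 25. Any point on the first plane is at distance |17 − 15|/|n| = 2/25 from the second.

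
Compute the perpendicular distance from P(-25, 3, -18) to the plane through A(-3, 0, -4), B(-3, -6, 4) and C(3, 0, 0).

14/√29

AB = (0, -6, 8) and AC = (6, 0, 4), so a normal is n = AB × AC = (-24, 48, 36).
Then n·(-25, 3, -18) - (-72) = 168.
|n| = √(576 + 2304 + 1296) = 12√29, so the distance is |168|/(12√29) = 14√29/29.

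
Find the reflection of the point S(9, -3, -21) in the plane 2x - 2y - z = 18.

With n = (2, -2, -1), the signed offset is (n·S − 18)/|n|² = 27/9 = 3.
S' = S − 2t·n = (9, -3, -21) − 6·(2, -2, -1) = (-3, 9, -15).

(-3, 9, -15)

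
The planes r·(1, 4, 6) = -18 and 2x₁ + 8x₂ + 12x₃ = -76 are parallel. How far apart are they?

Divide the second equation by 2 to match normals: x₁ + 4x₂ + 6x₃ = -38.
With common normal n = (1, 4, 6) (|n| = √53), the distance is |(-18) − (-38)|/|n| = 20/√53.

20/√53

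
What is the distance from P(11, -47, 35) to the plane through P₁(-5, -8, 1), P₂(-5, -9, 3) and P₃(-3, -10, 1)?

4

P₁P₂ = (0, -1, 2) and P₁P₃ = (2, -2, 0), so a normal is n = P₁P₂ × P₁P₃ = (4, 4, 2).
Then n·(11, -47, 35) - (-50) = -24.
|n| = √(16 + 16 + 4) = 6, so the distance is |-24|/6 = 4.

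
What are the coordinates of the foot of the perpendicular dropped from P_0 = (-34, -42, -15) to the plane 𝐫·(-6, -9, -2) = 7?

The perpendicular from P_0 has direction n = (-6, -9, -2): r = (-34, -42, -15) + μ(-6, -9, -2).
Substitute into the plane: n·(P_0 + μn) = 7 gives 612 + 121μ = 7, so μ = -5.
Foot = (-34, -42, -15) + (-5)·(-6, -9, -2) = (-4, 3, -5).

(-4, 3, -5)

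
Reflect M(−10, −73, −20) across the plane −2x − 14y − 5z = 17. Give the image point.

(10, 67, 30)

n = (−2, −14, −5), |n|² = 225, n·M − 17 = 1125, so t = 1125/225 = 5.
Foot F = M − 5·n = (0, −3, 5); the reflection is 2F − M = (10, 67, 30).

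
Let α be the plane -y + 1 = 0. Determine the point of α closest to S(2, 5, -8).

(2, 1, -8)

The perpendicular from S has direction n = (0, -1, 0): r = (2, 5, -8) + μ(0, -1, 0).
Substitute into the plane: n·(S + μn) = -1 gives -5 + 1μ = -1, so μ = 4.
Foot = (2, 5, -8) + 4·(0, -1, 0) = (2, 1, -8).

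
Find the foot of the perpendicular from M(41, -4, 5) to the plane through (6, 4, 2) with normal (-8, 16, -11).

(33, 12, -6)

n = (-8, 16, -11), |n|² = 441, and n·M − (-6) = -441.
t = -441/441 = -1, so the foot is M − t·n = (41, -4, 5) − (-1)·(-8, 16, -11) = (33, 12, -6).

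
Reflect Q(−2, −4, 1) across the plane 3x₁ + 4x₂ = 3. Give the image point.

(4, 4, 1)

n = (3, 4, 0), |n|² = 25, n·Q − 3 = -25, so t = -25/25 = -1.
Foot F = Q − (-1)·n = (1, 0, 1); the reflection is 2F − Q = (4, 4, 1).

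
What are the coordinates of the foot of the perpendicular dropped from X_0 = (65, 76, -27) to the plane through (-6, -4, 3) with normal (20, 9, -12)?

The perpendicular from X_0 has direction n = (20, 9, -12): r = (65, 76, -27) + t(20, 9, -12).
Substitute into the plane: n·(X_0 + tn) = -192 gives 2308 + 625t = -192, so t = -4.
Foot = (65, 76, -27) + (-4)·(20, 9, -12) = (-15, 40, 21).

(-15, 40, 21)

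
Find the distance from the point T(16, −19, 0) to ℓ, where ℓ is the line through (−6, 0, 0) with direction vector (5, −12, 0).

13

Direction vector d = (5, −12, 0).
AP = (22, −19, 0); AP·d = 338, |AP|² = 845, |d|² = 169.
distance² = |AP|² − (AP·d)²/|d|² = 845 − 114244/169 = 169, so the distance is 13.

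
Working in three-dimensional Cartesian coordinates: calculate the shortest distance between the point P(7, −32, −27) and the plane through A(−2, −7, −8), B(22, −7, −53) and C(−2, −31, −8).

1

AB = (24, 0, −45) and AC = (0, −24, 0), so a normal is n = AB × AC = (−1080, 0, −576).
Then n·(7, −32, −27) − 6768 = 1224.
|n| = √(1166400 + 0 + 331776) = 1224, so the distance is |1224|/1224 = 1.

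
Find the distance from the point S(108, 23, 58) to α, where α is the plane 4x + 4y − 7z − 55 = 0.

Normal vector n = (4, 4, −7), and n·(108, 23, 58) − 55 = 63.
|n| = √(16 + 16 + 49) = 9, so the distance is |63|/9 = 7.

7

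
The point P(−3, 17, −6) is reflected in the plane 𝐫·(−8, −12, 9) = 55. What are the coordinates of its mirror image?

With n = (−8, −12, 9), the signed offset is (n·P − 55)/|n|² = -289/289 = -1.
P' = P − 2t·n = (−3, 17, −6) − (-2)·(−8, −12, 9) = (−19, −7, 12).

(-19, -7, 12)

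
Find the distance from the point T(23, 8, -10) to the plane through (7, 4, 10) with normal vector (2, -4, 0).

8√5/5

The plane has equation n·(r − (7, 4, 10)) = 0, i.e. n·r = -2.
Then n·(23, 8, -10) - (-2) = 16.
|n| = √(4 + 16 + 0) = 2√5, so the distance is |16|/(2√5) = 8√5/5.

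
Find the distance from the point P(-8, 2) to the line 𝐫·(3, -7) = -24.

7√58/29

d = |3·(-8) + (-7)·2 − (-24)| / √(9 + 49) = |-14|/√58 = 14/√58.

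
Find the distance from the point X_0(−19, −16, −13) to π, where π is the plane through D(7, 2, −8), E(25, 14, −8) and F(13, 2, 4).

√14/2

DE = (18, 12, 0) and DF = (6, 0, 12), so a normal is n = DE × DF = (144, −216, −72).
Then n·(−19, −16, −13) − 1152 = 504.
|n| = √(20736 + 46656 + 5184) = 72√14, so the distance is |504|/(72√14) = 7/√14.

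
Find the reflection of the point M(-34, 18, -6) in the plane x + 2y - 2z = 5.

n = (1, 2, -2), |n|² = 9, n·M − 5 = 9, so t = 9/9 = 1.
Foot F = M − 1·n = (-35, 16, -4); the reflection is 2F − M = (-36, 14, -2).

(-36, 14, -2)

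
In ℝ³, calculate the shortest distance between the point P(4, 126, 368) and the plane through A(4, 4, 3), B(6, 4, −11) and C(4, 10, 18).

8

AB = (2, 0, −14) and AC = (0, 6, 15), so a normal is n = AB × AC = (84, −30, 12).
d = |84·4 + (-30)·126 + 12·368 − 252| / √(7056 + 900 + 144) = |720| / 90 = 8.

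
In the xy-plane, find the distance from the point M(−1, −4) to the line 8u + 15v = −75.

7/17

d = |8·(-1) + 15·(-4) − (-75)| / √(64 + 225) = |7|/17 = 7/17.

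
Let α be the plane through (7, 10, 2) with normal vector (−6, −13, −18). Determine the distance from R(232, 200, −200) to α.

The plane has equation n·(r − (7, 10, 2)) = 0, i.e. n·r = -208.
Then n·(232, 200, −200) − (−208) = −184.
|n| = √(36 + 169 + 324) = 23, so the distance is |-184|/23 = 8.

8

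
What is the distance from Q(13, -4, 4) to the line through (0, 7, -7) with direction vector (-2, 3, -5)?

√69

Direction vector d = (-2, 3, -5).
AP = (13, -11, 11); AP·d = -114, |AP|² = 411, |d|² = 38.
distance² = |AP|² − (AP·d)²/|d|² = 411 − 12996/38 = 69, so the distance is √69.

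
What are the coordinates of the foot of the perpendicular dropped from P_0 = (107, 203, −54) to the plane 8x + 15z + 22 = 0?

(1787/17, 203, -978/17)

The perpendicular from P_0 has direction n = (8, 0, 15): r = (107, 203, −54) + μ(8, 0, 15).
Substitute into the plane: n·(P_0 + μn) = -22 gives 46 + 289μ = -22, so μ = -4/17.
Foot = (107, 203, −54) + (-4/17)·(8, 0, 15) = (1787/17, 203, −978/17).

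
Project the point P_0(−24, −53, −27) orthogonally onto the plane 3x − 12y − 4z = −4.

(-36, -5, -11)

n = (3, −12, −4), |n|² = 169, and n·P_0 − (-4) = 676.
t = 676/169 = 4, so the foot is P_0 − t·n = (−24, −53, −27) − 4·(3, −12, −4) = (−36, −5, −11).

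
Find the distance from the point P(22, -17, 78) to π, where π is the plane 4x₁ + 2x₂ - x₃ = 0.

8√21/7

Normal vector n = (4, 2, -1), and n·(22, -17, 78) - 0 = -24.
|n| = √(16 + 4 + 1) = √21, so the distance is |-24|/√21 = 24/√21.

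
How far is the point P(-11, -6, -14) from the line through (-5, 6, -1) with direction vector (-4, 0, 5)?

Direction vector d = (-4, 0, 5).
AP = (-6, -12, -13); AP·d = -41, |AP|² = 349, |d|² = 41.
distance² = |AP|² − (AP·d)²/|d|² = 349 − 1681/41 = 308, so the distance is 2√77.

2√77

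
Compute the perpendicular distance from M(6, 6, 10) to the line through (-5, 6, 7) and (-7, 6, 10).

A direction vector is d = (-2, 0, 3).
AP = (11, 0, 3); AP·d = -13, |AP|² = 130, |d|² = 13.
distance² = |AP|² − (AP·d)²/|d|² = 130 − 169/13 = 117, so the distance is 3√13.

3√13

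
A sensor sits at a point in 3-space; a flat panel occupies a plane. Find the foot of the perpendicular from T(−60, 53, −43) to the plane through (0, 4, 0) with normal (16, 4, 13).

(-12, 65, -4)

The perpendicular from T has direction n = (16, 4, 13): r = (−60, 53, −43) + μ(16, 4, 13).
Substitute into the plane: n·(T + μn) = 16 gives -1307 + 441μ = 16, so μ = 3.
Foot = (−60, 53, −43) + 3·(16, 4, 13) = (−12, 65, −4).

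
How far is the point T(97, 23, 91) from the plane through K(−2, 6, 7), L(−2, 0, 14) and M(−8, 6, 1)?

KL = (0, −6, 7) and KM = (−6, 0, −6), so a normal is n = KL × KM = (36, −42, −36).
Then n·(97, 23, 91) − (−576) = −174.
|n| = √(1296 + 1764 + 1296) = 66, so the distance is |-174|/66 = 29/11.

29/11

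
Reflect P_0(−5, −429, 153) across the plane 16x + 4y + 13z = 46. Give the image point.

(-47/3, -1295/3, 433/3)

With n = (16, 4, 13), the signed offset is (n·P_0 − 46)/|n|² = 147/441 = 1/3.
P_0' = P_0 − 2t·n = (−5, −429, 153) − (2/3)·(16, 4, 13) = (−47/3, −1295/3, 433/3).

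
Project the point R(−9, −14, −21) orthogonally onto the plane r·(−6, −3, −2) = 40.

(3, -8, -17)

n = (−6, −3, −2), |n|² = 49, and n·R − 40 = 98.
t = 98/49 = 2, so the foot is R − t·n = (−9, −14, −21) − 2·(−6, −3, −2) = (3, −8, −17).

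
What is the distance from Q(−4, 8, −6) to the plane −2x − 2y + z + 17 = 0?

Normal vector n = (−2, −2, 1), and n·(−4, 8, −6) − (−17) = 3.
|n| = √(4 + 4 + 1) = 3, so the distance is |3|/3 = 1.

1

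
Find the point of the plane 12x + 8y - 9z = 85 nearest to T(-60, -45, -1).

The perpendicular from T has direction n = (12, 8, -9): r = (-60, -45, -1) + t(12, 8, -9).
Substitute into the plane: n·(T + tn) = 85 gives -1071 + 289t = 85, so t = 4.
Foot = (-60, -45, -1) + 4·(12, 8, -9) = (-12, -13, -37).

(-12, -13, -37)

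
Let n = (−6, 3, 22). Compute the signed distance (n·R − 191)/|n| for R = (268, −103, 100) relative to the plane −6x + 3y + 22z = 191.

4

n·R − 191 = 92.
|n| = 23, so the signed distance is 92/23 = 4.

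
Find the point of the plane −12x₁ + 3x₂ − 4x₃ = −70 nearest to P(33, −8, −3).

n = (−12, 3, −4), |n|² = 169, and n·P − (-70) = -338.
t = -338/169 = -2, so the foot is P − t·n = (33, −8, −3) − (-2)·(−12, 3, −4) = (9, −2, −11).

(9, -2, -11)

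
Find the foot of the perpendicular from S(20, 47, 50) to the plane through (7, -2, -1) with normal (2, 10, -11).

(102/5, 49, 239/5)

n = (2, 10, -11), |n|² = 225, and n·S − 5 = -45.
t = -45/225 = -1/5, so the foot is S − t·n = (20, 47, 50) − (-1/5)·(2, 10, -11) = (102/5, 49, 239/5).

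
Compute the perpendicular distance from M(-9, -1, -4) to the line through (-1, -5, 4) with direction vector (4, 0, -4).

Direction vector d = (4, 0, -4).
AP = (-8, 4, -8); AP·d = 0, |AP|² = 144, |d|² = 32.
distance² = |AP|² − (AP·d)²/|d|² = 144 − 0/32 = 144, so the distance is 12.

12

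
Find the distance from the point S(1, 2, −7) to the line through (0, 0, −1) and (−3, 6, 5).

A direction vector is d = (−3, 6, 6).
AP = (1, 2, −6); AP·d = -27, |AP|² = 41, |d|² = 81.
distance² = |AP|² − (AP·d)²/|d|² = 41 − 729/81 = 32, so the distance is 4√2.

4√2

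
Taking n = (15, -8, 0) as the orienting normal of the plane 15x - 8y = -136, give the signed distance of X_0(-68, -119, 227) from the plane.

4

n·X_0 − (-136) = 68.
|n| = 17, so the signed distance is 68/17 = 4.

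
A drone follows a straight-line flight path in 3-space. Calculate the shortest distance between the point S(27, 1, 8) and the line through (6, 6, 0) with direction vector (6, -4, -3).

Direction vector d = (6, -4, -3).
AP = (21, -5, 8); AP·d = 122, |AP|² = 530, |d|² = 61.
distance² = |AP|² − (AP·d)²/|d|² = 530 − 14884/61 = 286, so the distance is √286.

√286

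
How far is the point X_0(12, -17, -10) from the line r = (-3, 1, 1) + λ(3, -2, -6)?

√229

Direction vector d = (3, -2, -6).
AP = (15, -18, -11); AP·d = 147, |AP|² = 670, |d|² = 49.
distance² = |AP|² − (AP·d)²/|d|² = 670 − 21609/49 = 229, so the distance is √229.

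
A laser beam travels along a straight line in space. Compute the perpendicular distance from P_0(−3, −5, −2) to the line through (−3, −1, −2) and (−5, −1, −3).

4

A direction vector is d = (−2, 0, −1).
AP = (0, −4, 0), and AP × d = (4, 0, −8).
|AP × d|² = 80 and |d|² = 5, so the distance is √(80/5) = √16 = 4.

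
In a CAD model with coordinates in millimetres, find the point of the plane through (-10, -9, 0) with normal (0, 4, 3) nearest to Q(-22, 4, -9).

(-22, 0, -12)

n = (0, 4, 3), |n|² = 25, and n·Q − (-36) = 25.
t = 25/25 = 1, so the foot is Q − t·n = (-22, 4, -9) − 1·(0, 4, 3) = (-22, 0, -12).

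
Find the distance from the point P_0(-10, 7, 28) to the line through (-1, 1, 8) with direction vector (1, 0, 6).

Direction vector d = (1, 0, 6).
AP = (-9, 6, 20); AP·d = 111, |AP|² = 517, |d|² = 37.
distance² = |AP|² − (AP·d)²/|d|² = 517 − 12321/37 = 184, so the distance is 2√46.

2√46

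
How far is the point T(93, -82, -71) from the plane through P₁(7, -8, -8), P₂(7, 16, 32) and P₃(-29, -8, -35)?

P₁P₂ = (0, 24, 40) and P₁P₃ = (-36, 0, -27), so a normal is n = P₁P₂ × P₁P₃ = (-648, -1440, 864).
d = |(-648)·93 + (-1440)·(-82) + 864·(-71) − 72| / √(419904 + 2073600 + 746496) = |-3600| / 1800 = 2.

2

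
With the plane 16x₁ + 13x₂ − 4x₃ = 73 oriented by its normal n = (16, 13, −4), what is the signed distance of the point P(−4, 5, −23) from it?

n·P − 73 = 20.
|n| = 21, so the signed distance is 20/21.

20/21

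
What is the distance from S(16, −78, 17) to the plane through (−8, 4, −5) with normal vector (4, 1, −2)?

The plane has equation n·(r − (−8, 4, −5)) = 0, i.e. n·r = -18.
Then n·(16, −78, 17) − (−18) = −30.
|n| = √(16 + 1 + 4) = √21, so the distance is |-30|/√21 = 30/√21.

30/√21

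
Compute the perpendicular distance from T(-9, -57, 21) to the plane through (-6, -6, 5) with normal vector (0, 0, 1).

The plane has equation n·(r − (-6, -6, 5)) = 0, i.e. n·r = 5.
n = (0, 0, 1); n·P − 5 = 16; |n| = 1; distance = 16/1 = 16.

16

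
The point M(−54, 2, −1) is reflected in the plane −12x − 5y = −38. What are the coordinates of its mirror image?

(42, 42, -1)

With n = (−12, −5, 0), the signed offset is (n·M − (-38))/|n|² = 676/169 = 4.
M' = M − 2t·n = (−54, 2, −1) − 8·(−12, −5, 0) = (42, 42, −1).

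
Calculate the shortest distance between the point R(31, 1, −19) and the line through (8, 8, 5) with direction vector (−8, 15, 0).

Direction vector d = (−8, 15, 0).
AP = (23, −7, −24); AP·d = -289, |AP|² = 1154, |d|² = 289.
distance² = |AP|² − (AP·d)²/|d|² = 1154 − 83521/289 = 865, so the distance is √865.

√865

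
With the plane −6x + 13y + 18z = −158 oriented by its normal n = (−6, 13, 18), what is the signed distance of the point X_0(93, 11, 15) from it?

13/23

n·X_0 − (-158) = 13.
|n| = 23, so the signed distance is 13/23.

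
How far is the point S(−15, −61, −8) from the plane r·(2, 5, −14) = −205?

Normal vector n = (2, 5, −14), and n·(−15, −61, −8) − (−205) = −18.
|n| = √(4 + 25 + 196) = 15, so the distance is |-18|/15 = 6/5.

6/5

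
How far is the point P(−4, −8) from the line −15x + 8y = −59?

d = |(-15)·(-4) + 8·(-8) − (-59)| / √(225 + 64) = |55|/17 = 55/17.

55/17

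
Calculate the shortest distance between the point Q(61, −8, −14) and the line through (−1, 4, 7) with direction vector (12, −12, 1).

Direction vector d = (12, −12, 1).
AP = (62, −12, −21), and AP × d = (−264, −314, −600).
|AP × d|² = 528292 and |d|² = 289, so the distance is √(528292/289) = √1828 = 2√457.

2√457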